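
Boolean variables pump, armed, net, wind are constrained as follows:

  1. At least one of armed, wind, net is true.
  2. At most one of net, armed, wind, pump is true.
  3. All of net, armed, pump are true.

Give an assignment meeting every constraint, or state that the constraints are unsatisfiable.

No satisfying assignment exists.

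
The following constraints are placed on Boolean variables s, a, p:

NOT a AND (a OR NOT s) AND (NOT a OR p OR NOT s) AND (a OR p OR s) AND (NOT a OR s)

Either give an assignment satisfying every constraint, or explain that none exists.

Unit clause (NOT a) forces a = False.
In (a OR NOT s) only NOT s is left, so s = False.
In (a OR p OR s) only p is left, so p = True.
Check each clause:
  (NOT a): NOT a holds.
  (a OR NOT s): NOT s holds.
  (NOT a OR p OR NOT s): NOT a holds.
  (a OR p OR s): p holds.
  (NOT a OR s): NOT a holds.
All clauses satisfied.

s = False, a = False, p = True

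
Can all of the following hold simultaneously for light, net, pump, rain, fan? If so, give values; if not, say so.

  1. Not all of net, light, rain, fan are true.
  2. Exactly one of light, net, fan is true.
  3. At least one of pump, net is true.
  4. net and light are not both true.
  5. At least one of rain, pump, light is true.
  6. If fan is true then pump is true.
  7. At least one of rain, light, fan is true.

light = True, net = False, pump = True, rain = True, fan = False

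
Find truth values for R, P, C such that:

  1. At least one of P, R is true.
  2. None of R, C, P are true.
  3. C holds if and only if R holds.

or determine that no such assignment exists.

Case R = True:
  Constraint (2) is violated (R=T) — contradiction.
Case R = False:
  (1) with R=F forces P = True.
  Constraint (2) is violated (P=T) — contradiction.
Both cases fail — unsatisfiable.

Unsatisfiable — no assignment works.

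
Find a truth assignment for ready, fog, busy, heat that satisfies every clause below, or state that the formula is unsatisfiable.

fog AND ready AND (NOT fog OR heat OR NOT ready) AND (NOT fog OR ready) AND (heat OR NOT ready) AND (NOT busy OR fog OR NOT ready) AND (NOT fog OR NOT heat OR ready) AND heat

Unit clause (fog) forces fog = True.
Unit clause (ready) forces ready = True.
In (NOT fog OR heat OR NOT ready) only heat is left, so heat = True.
Set busy = True.
Check each clause:
  (fog): fog holds.
  (ready): ready holds.
  (NOT fog OR heat OR NOT ready): heat holds.
  (NOT fog OR ready): ready holds.
  (heat OR NOT ready): heat holds.
  (NOT busy OR fog OR NOT ready): fog holds.
  (NOT fog OR NOT heat OR ready): ready holds.
  (heat): heat holds.
All clauses satisfied.

ready = True, fog = True, busy = True, heat = True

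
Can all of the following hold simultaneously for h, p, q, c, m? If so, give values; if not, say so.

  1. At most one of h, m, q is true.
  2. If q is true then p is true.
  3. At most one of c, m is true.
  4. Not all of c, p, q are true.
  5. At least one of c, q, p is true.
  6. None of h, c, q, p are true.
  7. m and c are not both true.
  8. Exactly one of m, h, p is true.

Case p = True:
  Constraint (6) is violated (p=T) — contradiction.
Case p = False:
  (2) with p=F forces q = False.
  (5) with q=F, p=F forces c = True.
  Constraint (6) is violated (c=T) — contradiction.
Both cases fail — unsatisfiable.

UNSATISFIABLE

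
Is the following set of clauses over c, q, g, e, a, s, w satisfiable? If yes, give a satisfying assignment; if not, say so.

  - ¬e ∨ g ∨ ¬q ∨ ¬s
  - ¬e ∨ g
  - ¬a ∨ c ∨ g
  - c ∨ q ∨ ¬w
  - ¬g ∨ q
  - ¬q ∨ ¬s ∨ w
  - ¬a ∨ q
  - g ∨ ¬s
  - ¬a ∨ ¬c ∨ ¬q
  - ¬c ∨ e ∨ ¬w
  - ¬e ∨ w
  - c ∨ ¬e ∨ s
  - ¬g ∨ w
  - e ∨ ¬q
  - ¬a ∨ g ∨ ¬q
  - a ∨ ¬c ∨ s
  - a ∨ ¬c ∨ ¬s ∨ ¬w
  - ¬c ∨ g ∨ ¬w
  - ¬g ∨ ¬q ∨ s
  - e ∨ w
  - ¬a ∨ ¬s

c: False, q: True, g: True, e: True, a: False, s: True, w: True

Set c = False.
Set q = True.
  then (e ∨ ¬q) forces e = True.
  then (¬e ∨ g) forces g = True.
  then (¬e ∨ w) forces w = True.
  then (c ∨ ¬e ∨ s) forces s = True.
  then (¬a ∨ ¬s) forces a = False.
All clauses satisfied.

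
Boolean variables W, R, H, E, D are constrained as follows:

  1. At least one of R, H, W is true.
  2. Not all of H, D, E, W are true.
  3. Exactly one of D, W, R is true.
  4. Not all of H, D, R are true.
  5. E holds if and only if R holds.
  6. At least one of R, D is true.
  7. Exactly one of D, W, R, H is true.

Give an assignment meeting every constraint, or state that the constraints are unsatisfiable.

W = False, R = True, H = False, E = True, D = False

  (1) {R, H, W}: 1 true — at least one ✓
  (2) {H, D, E, W}: 1/4 true — not all ✓
  (3) {D, W, R}: 1 true — exactly one ✓
  (4) {H, D, R}: 1/3 true — not all ✓
  (5) E=T, R=T — same ✓
  (6) {R, D}: 1 true — at least one ✓
  (7) {D, W, R, H}: 1 true — exactly one ✓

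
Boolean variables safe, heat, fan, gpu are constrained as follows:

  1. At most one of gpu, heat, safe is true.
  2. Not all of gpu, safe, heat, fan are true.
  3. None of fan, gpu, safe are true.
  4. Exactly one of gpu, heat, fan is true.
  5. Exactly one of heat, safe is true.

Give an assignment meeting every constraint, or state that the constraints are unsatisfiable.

safe = False; heat = True; fan = False; gpu = False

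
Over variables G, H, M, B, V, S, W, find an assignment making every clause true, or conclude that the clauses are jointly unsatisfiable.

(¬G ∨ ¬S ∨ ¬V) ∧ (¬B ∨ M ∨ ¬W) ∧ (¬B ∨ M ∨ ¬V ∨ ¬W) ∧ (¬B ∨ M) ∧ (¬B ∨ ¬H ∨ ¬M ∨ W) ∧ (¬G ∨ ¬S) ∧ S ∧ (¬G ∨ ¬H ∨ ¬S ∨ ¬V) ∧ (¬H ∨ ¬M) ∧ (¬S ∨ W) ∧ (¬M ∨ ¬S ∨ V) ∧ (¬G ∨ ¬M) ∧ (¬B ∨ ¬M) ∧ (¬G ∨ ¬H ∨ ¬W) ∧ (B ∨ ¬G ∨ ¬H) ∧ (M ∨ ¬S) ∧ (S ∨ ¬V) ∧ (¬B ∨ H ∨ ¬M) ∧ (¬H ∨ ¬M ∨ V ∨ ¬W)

G = False; H = False; M = True; B = False; V = True; S = True; W = True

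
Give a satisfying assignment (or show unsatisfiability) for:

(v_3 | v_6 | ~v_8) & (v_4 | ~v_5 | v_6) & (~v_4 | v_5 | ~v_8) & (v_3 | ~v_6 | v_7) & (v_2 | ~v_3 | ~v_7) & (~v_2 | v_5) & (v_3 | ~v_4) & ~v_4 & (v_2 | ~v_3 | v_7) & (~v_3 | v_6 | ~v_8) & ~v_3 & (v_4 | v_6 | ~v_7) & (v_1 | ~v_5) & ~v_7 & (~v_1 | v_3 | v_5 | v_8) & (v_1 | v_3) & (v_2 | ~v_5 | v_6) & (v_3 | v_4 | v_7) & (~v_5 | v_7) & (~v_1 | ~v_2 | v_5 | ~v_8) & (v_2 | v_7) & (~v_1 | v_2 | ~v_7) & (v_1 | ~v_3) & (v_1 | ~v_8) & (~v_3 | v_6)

Case v_3 = True:
  Clause (~v_3) is falsified — contradiction.
Case v_3 = False:
  (v_3 | ~v_4) forces v_4 = False.
  (~v_7) forces v_7 = False.
  Clause (v_3 | v_4 | v_7) is falsified — contradiction.
Both cases fail, so the formula is unsatisfiable.

Unsatisfiable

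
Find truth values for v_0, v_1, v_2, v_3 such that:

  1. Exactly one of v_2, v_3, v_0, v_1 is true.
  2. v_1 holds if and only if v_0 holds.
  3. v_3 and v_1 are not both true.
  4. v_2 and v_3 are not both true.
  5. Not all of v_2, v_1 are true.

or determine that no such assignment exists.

v_0 = False; v_1 = False; v_2 = False; v_3 = True

  (1) {v_2, v_3, v_0, v_1}: 1 true — exactly one ✓
  (2) v_1=F, v_0=F — same ✓
  (3) v_3=T, v_1=F — not both ✓
  (4) v_2=F, v_3=T — not both ✓
  (5) {v_2, v_1}: 0/2 true — not all ✓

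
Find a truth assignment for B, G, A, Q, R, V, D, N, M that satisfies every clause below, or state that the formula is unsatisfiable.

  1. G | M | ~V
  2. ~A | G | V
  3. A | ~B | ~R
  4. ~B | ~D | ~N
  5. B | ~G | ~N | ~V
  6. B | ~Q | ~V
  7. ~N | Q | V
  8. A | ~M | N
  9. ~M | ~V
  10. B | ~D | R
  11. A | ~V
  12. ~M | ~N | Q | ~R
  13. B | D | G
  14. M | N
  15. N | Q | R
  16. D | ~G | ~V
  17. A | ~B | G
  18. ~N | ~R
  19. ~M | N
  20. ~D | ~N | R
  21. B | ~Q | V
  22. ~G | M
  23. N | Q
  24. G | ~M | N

B: True, G: True, A: True, Q: True, R: False, V: False, D: False, N: True, M: True

Set B = True.
Set G = True.
  then (~G | M) forces M = True.
  then (~M | ~V) forces V = False.
  then (~M | N) forces N = True.
  then (~B | ~D | ~N) forces D = False.
  then (~N | Q | V) forces Q = True.
  then (~N | ~R) forces R = False.
Set A = True.
All clauses satisfied.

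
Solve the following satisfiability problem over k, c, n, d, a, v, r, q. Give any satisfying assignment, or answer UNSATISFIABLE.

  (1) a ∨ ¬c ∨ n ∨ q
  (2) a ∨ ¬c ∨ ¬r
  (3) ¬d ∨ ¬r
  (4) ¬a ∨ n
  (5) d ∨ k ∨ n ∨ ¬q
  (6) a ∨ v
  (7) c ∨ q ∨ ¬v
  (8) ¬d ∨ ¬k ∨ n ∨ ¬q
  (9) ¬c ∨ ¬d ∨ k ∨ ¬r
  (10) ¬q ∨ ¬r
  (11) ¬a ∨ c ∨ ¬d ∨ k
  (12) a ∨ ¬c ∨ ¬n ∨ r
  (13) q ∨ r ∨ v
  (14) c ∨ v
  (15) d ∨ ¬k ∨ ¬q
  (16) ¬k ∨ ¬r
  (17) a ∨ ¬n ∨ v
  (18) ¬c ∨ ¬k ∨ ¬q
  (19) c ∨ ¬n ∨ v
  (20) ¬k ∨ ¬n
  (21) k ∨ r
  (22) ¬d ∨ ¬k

k=F; c=T; n=T; d=F; a=T; v=T; r=T; q=F

Set k = False.
  then (k ∨ r) forces r = True.
  then (¬d ∨ ¬r) forces d = False.
  then (¬q ∨ ¬r) forces q = False.
Try c = False:
  (c ∨ q ∨ ¬v) forces v = False.
  clause (c ∨ v) is falsified — backtrack.
So c = True.
  then (a ∨ ¬c ∨ ¬r) forces a = True.
  then (¬a ∨ n) forces n = True.
Set v = True.
All clauses satisfied.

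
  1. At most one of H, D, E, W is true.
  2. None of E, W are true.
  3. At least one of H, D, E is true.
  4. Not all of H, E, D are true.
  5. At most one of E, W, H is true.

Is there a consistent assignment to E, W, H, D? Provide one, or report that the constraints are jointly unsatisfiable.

E = False, W = False, H = True, D = False

  (1) {H, D, E, W}: 1 true — at most one ✓
  (2) {E, W}: 0 true — none ✓
  (3) {H, D, E}: 1 true — at least one ✓
  (4) {H, E, D}: 1/3 true — not all ✓
  (5) {E, W, H}: 1 true — at most one ✓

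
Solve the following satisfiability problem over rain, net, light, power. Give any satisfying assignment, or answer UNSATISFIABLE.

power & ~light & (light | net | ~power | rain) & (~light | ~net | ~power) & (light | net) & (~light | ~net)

rain = False; net = True; light = False; power = True

Unit clause (power) forces power = True.
Unit clause (~light) forces light = False.
In (light | net) only net is left, so net = True.
Set rain = False.
Check each clause:
  (power): power holds.
  (~light): ~light holds.
  (light | net | ~power | rain): net holds.
  (~light | ~net | ~power): ~light holds.
  (light | net): net holds.
  (~light | ~net): ~light holds.
All clauses satisfied.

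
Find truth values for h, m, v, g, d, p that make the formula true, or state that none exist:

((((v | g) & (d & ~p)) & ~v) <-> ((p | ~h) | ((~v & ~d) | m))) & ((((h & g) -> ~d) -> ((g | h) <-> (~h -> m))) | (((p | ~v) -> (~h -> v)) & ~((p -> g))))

h=T, m=F, v=T, g=T, d=T, p=F

  (((v | g) & (d & ~p)) & ~v) <-> ((p | ~h) | ((~v & ~d) | m)) = True
    ((v | g) & (d & ~p)) & ~v = False
      (v | g) & (d & ~p) = True
        v | g = True
        d & ~p = True
          ~p = True
      ~v = False
    (p | ~h) | ((~v & ~d) | m) = False
      p | ~h = False
        ~h = False
      (~v & ~d) | m = False
        ~v & ~d = False
          ~v = False
          ~d = False
  (((h & g) -> ~d) -> ((g | h) <-> (~h -> m))) | (((p | ~v) -> (~h -> v)) & ~((p -> g))) = True
    ((h & g) -> ~d) -> ((g | h) <-> (~h -> m)) = True
      (h & g) -> ~d = False
        h & g = True
        ~d = False
      (g | h) <-> (~h -> m) = True
        g | h = True
        ~h -> m = True
          ~h = False
    ((p | ~v) -> (~h -> v)) & ~((p -> g)) = False
      (p | ~v) -> (~h -> v) = True
        p | ~v = False
          ~v = False
        ~h -> v = True
          ~h = False
      ~((p -> g)) = False
        p -> g = True
Both conjuncts True, so the formula holds.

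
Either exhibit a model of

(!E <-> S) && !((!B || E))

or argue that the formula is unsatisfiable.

E = False, B = True, S = True

  !E <-> S = True
    !E = True
  !((!B || E)) = True
    !B || E = False
      !B = False
Both conjuncts True, so the formula holds.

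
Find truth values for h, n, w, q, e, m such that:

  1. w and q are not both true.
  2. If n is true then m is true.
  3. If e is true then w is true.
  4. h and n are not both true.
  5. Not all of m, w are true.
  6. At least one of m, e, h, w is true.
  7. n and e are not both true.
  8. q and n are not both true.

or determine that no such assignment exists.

h=F, n=F, w=F, q=F, e=F, m=T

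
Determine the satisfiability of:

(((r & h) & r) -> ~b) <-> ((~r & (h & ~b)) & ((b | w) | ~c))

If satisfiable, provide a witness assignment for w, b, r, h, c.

w = True; b = False; r = False; h = True; c = False

  (((r & h) & r) -> ~b) <-> ((~r & (h & ~b)) & ((b | w) | ~c)) = True
    ((r & h) & r) -> ~b = True
      (r & h) & r = False
        r & h = False
      ~b = True
    (~r & (h & ~b)) & ((b | w) | ~c) = True
      ~r & (h & ~b) = True
        ~r = True
        h & ~b = True
          ~b = True
      (b | w) | ~c = True
        b | w = True
        ~c = True
The formula evaluates to True.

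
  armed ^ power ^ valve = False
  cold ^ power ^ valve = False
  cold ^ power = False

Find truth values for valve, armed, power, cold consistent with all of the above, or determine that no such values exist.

valve: False; armed: True; power: True; cold: True

armed ^ power ^ valve = T ^ T ^ F = False ✓
cold ^ power ^ valve = T ^ T ^ F = False ✓
cold ^ power = T ^ T = False ✓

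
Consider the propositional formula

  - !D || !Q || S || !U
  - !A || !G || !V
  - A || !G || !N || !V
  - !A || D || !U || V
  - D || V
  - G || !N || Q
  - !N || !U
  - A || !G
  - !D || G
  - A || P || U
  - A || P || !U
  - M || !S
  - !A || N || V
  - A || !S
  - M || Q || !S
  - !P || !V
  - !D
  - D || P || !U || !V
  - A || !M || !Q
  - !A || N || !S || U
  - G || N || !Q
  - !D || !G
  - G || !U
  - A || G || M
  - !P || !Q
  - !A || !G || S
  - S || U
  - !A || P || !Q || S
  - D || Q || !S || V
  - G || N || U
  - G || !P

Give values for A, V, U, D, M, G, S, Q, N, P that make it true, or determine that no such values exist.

Unit clause (!D) forces D = False.
In (D || V) only V is left, so V = True.
In (!P || !V) only !P is left, so P = False.
In (D || P || !U || !V) only !U is left, so U = False.
In (S || U) only S is left, so S = True.
In (A || P || U) only A is left, so A = True.
In (M || !S) only M is left, so M = True.
In (!A || N || !S || U) only N is left, so N = True.
In (!A || !G || !V) only !G is left, so G = False.
In (G || !N || Q) only Q is left, so Q = True.
All clauses satisfied.

A = True; V = True; U = False; D = False; M = True; G = False; S = True; Q = True; N = True; P = False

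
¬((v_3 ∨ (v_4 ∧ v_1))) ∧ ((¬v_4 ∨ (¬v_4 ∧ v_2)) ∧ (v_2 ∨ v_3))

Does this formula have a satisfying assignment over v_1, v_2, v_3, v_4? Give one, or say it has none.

v_1: False, v_2: True, v_3: False, v_4: False

  ¬((v_3 ∨ (v_4 ∧ v_1))) = True
    v_3 ∨ (v_4 ∧ v_1) = False
      v_4 ∧ v_1 = False
  (¬v_4 ∨ (¬v_4 ∧ v_2)) ∧ (v_2 ∨ v_3) = True
    ¬v_4 ∨ (¬v_4 ∧ v_2) = True
      ¬v_4 = True
      ¬v_4 ∧ v_2 = True
        ¬v_4 = True
    v_2 ∨ v_3 = True
Both conjuncts True, so the formula holds.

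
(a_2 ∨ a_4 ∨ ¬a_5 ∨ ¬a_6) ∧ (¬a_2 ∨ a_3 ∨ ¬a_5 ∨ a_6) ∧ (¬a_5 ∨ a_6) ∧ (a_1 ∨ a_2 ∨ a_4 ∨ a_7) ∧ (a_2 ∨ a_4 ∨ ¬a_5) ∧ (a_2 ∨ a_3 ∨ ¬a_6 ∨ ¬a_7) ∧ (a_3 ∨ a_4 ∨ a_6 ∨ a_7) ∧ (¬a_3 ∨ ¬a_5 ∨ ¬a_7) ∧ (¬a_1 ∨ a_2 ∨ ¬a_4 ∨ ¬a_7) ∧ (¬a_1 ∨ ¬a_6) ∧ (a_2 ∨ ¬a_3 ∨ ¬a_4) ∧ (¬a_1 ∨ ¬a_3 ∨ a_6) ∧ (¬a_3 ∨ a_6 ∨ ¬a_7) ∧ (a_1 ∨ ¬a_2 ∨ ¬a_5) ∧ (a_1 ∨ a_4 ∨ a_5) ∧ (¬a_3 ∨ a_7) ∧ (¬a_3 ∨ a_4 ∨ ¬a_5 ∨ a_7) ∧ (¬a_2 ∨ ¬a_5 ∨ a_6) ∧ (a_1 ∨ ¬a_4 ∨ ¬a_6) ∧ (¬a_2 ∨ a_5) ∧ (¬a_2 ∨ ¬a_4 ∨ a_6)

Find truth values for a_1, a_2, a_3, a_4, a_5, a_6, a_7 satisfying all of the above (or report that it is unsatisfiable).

Set a_1 = False.
Try a_2 = True:
  (a_1 ∨ ¬a_2 ∨ ¬a_5) forces a_5 = False.
  clause (¬a_2 ∨ a_5) is falsified — backtrack.
So a_2 = False.
Try a_3 = True:
  (a_2 ∨ ¬a_3 ∨ ¬a_4) forces a_4 = False.
  (a_1 ∨ a_2 ∨ a_4 ∨ a_7) forces a_7 = True.
  (a_2 ∨ a_4 ∨ ¬a_5) forces a_5 = False.
  clause (a_1 ∨ a_4 ∨ a_5) is falsified — backtrack.
So a_3 = False.
Set a_4 = True.
  then (a_1 ∨ ¬a_4 ∨ ¬a_6) forces a_6 = False.
  then (¬a_5 ∨ a_6) forces a_5 = False.
Set a_7 = True.
All clauses satisfied.

a_1: False, a_2: False, a_3: False, a_4: True, a_5: False, a_6: False, a_7: True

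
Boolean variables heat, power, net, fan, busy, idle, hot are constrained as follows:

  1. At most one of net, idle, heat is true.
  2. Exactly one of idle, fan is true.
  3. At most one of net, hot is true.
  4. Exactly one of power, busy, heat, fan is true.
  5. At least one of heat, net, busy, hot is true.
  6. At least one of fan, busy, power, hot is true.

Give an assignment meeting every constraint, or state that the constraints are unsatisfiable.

heat = False, power = False, net = False, fan = False, busy = True, idle = True, hot = True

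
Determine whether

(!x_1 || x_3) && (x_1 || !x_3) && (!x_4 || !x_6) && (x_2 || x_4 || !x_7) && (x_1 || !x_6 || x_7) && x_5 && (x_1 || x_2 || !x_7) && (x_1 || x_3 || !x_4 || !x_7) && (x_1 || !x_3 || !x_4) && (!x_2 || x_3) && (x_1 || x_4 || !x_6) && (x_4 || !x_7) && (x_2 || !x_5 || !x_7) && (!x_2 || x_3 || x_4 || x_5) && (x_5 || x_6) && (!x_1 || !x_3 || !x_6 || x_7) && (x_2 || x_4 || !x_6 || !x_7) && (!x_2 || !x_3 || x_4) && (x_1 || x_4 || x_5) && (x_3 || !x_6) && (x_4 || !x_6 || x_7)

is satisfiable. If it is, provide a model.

x_1 = False, x_2 = False, x_3 = False, x_4 = False, x_5 = True, x_6 = False, x_7 = False

Unit clause (x_5) forces x_5 = True.
Set x_1 = False.
  then (x_1 || !x_3) forces x_3 = False.
  then (!x_2 || x_3) forces x_2 = False.
  then (x_2 || !x_5 || !x_7) forces x_7 = False.
  then (x_3 || !x_6) forces x_6 = False.
Set x_4 = False.
All clauses satisfied.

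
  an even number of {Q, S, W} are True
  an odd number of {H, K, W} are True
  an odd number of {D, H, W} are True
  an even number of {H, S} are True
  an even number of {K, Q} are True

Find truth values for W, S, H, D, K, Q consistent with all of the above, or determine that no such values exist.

Unsatisfiable — no assignment works.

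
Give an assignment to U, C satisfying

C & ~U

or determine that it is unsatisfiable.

U = False, C = True

  ~U = True
Both conjuncts True, so the formula holds.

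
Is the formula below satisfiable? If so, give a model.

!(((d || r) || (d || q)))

d = False, q = False, r = False

  !(((d || r) || (d || q))) = True
    (d || r) || (d || q) = False
      d || r = False
      d || q = False
The formula evaluates to True.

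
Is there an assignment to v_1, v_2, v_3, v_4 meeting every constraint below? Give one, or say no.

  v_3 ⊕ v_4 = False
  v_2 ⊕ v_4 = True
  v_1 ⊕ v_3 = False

v_1=T; v_2=F; v_3=T; v_4=T

v_3 ⊕ v_4 = T ⊕ T = False ✓
v_2 ⊕ v_4 = F ⊕ T = True ✓
v_1 ⊕ v_3 = T ⊕ T = False ✓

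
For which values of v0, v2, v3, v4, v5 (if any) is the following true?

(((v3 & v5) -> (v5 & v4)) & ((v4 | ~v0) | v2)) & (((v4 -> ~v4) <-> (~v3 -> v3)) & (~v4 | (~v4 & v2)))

v0: True, v2: True, v3: True, v4: False, v5: False

  ((v3 & v5) -> (v5 & v4)) & ((v4 | ~v0) | v2) = True
    (v3 & v5) -> (v5 & v4) = True
      v3 & v5 = False
      v5 & v4 = False
    (v4 | ~v0) | v2 = True
      v4 | ~v0 = False
        ~v0 = False
  ((v4 -> ~v4) <-> (~v3 -> v3)) & (~v4 | (~v4 & v2)) = True
    (v4 -> ~v4) <-> (~v3 -> v3) = True
      v4 -> ~v4 = True
        ~v4 = True
      ~v3 -> v3 = True
        ~v3 = False
    ~v4 | (~v4 & v2) = True
      ~v4 = True
      ~v4 & v2 = True
        ~v4 = True
Both conjuncts True, so the formula holds.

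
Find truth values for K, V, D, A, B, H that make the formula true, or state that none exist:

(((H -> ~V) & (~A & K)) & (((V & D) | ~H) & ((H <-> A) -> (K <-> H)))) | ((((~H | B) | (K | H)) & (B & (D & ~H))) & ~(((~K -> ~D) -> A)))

K = True, V = True, D = True, A = False, B = True, H = False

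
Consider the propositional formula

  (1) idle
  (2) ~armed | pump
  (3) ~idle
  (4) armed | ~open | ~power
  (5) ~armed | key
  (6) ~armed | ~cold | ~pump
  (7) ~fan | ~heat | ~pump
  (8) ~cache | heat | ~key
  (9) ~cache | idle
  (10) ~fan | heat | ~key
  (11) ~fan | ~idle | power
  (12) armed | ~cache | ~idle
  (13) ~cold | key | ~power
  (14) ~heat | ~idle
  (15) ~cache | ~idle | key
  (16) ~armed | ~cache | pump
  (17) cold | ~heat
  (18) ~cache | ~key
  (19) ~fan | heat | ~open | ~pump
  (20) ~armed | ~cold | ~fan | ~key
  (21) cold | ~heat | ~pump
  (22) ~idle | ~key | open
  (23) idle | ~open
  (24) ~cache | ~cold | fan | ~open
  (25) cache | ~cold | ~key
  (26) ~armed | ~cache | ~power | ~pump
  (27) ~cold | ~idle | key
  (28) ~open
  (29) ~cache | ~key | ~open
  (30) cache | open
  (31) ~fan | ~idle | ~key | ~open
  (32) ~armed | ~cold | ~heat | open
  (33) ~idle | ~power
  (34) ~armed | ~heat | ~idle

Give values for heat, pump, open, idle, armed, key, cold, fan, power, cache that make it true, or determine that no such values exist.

Case idle = True:
  Clause (~idle) is falsified — contradiction.
Case idle = False:
  Clause (idle) is falsified — contradiction.
Both cases fail, so the formula is unsatisfiable.

UNSATISFIABLE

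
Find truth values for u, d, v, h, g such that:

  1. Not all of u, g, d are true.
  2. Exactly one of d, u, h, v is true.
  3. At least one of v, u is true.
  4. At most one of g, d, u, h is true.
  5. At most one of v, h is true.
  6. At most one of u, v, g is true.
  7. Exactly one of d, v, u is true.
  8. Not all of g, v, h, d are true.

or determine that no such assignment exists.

u = True; d = False; v = False; h = False; g = False

  (1) {u, g, d}: 1/3 true — not all ✓
  (2) {d, u, h, v}: 1 true — exactly one ✓
  (3) {v, u}: 1 true — at least one ✓
  (4) {g, d, u, h}: 1 true — at most one ✓
  (5) {v, h}: 0 true — at most one ✓
  (6) {u, v, g}: 1 true — at most one ✓
  (7) {d, v, u}: 1 true — exactly one ✓
  (8) {g, v, h, d}: 0/4 true — not all ✓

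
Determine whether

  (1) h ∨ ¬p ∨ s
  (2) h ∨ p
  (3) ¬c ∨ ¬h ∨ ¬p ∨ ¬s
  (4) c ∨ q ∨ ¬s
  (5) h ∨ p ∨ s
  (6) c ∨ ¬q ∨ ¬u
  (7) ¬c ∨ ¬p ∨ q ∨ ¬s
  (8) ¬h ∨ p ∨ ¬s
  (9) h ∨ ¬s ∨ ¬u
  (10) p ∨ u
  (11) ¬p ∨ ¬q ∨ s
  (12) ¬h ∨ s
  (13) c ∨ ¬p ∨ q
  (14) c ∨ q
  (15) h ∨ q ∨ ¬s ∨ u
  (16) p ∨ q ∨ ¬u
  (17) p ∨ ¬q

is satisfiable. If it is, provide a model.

h = False, s = True, u = False, p = True, c = True, q = True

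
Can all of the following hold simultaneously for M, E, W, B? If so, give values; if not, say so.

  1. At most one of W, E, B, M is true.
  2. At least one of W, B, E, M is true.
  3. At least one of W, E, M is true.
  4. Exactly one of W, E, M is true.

M = True, E = False, W = False, B = False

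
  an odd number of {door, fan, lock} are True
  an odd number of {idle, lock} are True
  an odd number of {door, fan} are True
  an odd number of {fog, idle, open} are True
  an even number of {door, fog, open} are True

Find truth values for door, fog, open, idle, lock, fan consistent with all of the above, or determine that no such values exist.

door = False, fog = False, open = False, idle = True, lock = False, fan = True

{door, fan, lock}: 1 true → odd ✓
{idle, lock}: 1 true → odd ✓
{door, fan}: 1 true → odd ✓
{fog, idle, open}: 1 true → odd ✓
{door, fog, open}: 0 true → even ✓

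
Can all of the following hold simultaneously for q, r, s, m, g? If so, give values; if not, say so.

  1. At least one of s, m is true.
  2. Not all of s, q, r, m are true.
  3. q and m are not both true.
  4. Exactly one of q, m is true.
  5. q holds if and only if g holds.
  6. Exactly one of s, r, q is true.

q=F, r=T, s=F, m=T, g=F

  (1) {s, m}: 1 true — at least one ✓
  (2) {s, q, r, m}: 2/4 true — not all ✓
  (3) q=F, m=T — not both ✓
  (4) {q, m}: 1 true — exactly one ✓
  (5) q=F, g=F — same ✓
  (6) {s, r, q}: 1 true — exactly one ✓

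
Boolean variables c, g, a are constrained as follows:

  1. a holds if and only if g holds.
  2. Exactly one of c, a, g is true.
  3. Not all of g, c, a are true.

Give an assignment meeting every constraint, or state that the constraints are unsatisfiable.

c = True, g = False, a = False

  (1) a=F, g=F — same ✓
  (2) {c, a, g}: 1 true — exactly one ✓
  (3) {g, c, a}: 1/3 true — not all ✓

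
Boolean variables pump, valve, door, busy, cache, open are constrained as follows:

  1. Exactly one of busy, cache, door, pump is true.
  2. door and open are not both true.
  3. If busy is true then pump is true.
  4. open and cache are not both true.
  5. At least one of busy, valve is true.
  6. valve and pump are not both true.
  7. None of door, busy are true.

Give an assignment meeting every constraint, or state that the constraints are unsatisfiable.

pump=F; valve=T; door=F; busy=F; cache=T; open=F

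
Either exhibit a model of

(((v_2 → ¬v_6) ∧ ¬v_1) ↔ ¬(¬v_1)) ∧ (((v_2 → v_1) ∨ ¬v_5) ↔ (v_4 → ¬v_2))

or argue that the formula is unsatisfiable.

v_1 = False, v_2 = True, v_4 = False, v_5 = False, v_6 = True

  ((v_2 → ¬v_6) ∧ ¬v_1) ↔ ¬(¬v_1) = True
    (v_2 → ¬v_6) ∧ ¬v_1 = False
      v_2 → ¬v_6 = False
        ¬v_6 = False
      ¬v_1 = True
    ¬(¬v_1) = False
      ¬v_1 = True
  ((v_2 → v_1) ∨ ¬v_5) ↔ (v_4 → ¬v_2) = True
    (v_2 → v_1) ∨ ¬v_5 = True
      v_2 → v_1 = False
      ¬v_5 = True
    v_4 → ¬v_2 = True
      ¬v_2 = False
Both conjuncts True, so the formula holds.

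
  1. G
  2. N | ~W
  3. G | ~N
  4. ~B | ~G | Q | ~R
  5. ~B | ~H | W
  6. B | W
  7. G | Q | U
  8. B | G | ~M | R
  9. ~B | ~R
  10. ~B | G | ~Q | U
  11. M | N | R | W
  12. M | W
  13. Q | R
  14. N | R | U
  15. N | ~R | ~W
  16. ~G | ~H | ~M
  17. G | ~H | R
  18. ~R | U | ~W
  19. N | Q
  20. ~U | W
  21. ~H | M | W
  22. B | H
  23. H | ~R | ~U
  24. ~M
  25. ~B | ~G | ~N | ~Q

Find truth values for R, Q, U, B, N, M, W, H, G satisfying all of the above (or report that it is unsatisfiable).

R: False, Q: True, U: True, B: False, N: True, M: False, W: True, H: True, G: True

Unit clause (G) forces G = True.
Unit clause (~M) forces M = False.
In (M | W) only W is left, so W = True.
In (N | ~W) only N is left, so N = True.
Set R = False.
  then (Q | R) forces Q = True.
  then (~B | ~G | ~N | ~Q) forces B = False.
  then (B | H) forces H = True.
Set U = True.
All clauses satisfied.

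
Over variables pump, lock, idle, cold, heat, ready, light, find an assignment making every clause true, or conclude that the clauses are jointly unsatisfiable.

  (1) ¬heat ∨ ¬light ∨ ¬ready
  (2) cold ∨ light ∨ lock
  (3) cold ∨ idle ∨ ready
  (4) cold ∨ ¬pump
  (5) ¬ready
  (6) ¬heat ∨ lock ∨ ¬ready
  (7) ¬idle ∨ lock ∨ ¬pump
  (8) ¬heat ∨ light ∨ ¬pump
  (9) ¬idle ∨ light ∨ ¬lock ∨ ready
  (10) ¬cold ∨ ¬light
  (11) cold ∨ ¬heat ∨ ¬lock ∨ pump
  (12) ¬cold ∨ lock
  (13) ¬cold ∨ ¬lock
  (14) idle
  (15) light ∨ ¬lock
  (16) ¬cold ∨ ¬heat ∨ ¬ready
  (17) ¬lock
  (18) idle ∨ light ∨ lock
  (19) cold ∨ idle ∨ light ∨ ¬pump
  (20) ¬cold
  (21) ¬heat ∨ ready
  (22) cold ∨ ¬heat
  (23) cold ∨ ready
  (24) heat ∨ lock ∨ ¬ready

Case lock = True:
  Clause (¬lock) is falsified — contradiction.
Case lock = False:
  (¬ready) forces ready = False.
  (¬cold ∨ lock) forces cold = False.
  Clause (cold ∨ ready) is falsified — contradiction.
Both cases fail, so the formula is unsatisfiable.

Unsatisfiable — no assignment works.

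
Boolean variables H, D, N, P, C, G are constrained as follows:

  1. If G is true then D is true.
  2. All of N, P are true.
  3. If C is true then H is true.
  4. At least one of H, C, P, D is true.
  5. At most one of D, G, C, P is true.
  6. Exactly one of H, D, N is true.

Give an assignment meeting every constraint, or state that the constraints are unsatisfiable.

H: False; D: False; N: True; P: True; C: False; G: False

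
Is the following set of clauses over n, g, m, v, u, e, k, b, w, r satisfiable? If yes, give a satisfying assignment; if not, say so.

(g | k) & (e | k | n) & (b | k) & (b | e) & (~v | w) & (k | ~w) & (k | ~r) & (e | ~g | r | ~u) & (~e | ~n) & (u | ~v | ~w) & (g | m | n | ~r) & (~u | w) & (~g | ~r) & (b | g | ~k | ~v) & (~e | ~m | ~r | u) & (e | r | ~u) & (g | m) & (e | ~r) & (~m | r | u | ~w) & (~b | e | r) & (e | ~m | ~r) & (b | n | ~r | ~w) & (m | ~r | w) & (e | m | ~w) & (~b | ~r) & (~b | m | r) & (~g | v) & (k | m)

Try n = True:
  (~e | ~n) forces e = False.
  (b | e) forces b = True.
  (e | ~r) forces r = False.
  clause (~b | e | r) is falsified — backtrack.
So n = False.
Set g = False.
  then (g | k) forces k = True.
  then (g | m) forces m = True.
Set v = True.
  then (~v | w) forces w = True.
  then (u | ~v | ~w) forces u = True.
  then (b | g | ~k | ~v) forces b = True.
  then (~b | ~r) forces r = False.
  then (e | r | ~u) forces e = True.
All clauses satisfied.

n = False; g = False; m = True; v = True; u = True; e = True; k = True; b = True; w = True; r = False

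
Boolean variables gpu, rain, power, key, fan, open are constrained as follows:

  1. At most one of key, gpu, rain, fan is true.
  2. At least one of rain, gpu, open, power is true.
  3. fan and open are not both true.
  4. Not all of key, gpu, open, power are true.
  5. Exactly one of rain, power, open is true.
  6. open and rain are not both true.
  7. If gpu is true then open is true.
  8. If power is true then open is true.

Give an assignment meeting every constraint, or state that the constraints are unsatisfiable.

gpu = False; rain = False; power = False; key = False; fan = False; open = True

  (1) {key, gpu, rain, fan}: 0 true — at most one ✓
  (2) {rain, gpu, open, power}: 1 true — at least one ✓
  (3) fan=F, open=T — not both ✓
  (4) {key, gpu, open, power}: 1/4 true — not all ✓
  (5) {rain, power, open}: 1 true — exactly one ✓
  (6) open=T, rain=F — not both ✓
  (7) gpu=F ⇒ open: vacuous ✓
  (8) power=F ⇒ open: vacuous ✓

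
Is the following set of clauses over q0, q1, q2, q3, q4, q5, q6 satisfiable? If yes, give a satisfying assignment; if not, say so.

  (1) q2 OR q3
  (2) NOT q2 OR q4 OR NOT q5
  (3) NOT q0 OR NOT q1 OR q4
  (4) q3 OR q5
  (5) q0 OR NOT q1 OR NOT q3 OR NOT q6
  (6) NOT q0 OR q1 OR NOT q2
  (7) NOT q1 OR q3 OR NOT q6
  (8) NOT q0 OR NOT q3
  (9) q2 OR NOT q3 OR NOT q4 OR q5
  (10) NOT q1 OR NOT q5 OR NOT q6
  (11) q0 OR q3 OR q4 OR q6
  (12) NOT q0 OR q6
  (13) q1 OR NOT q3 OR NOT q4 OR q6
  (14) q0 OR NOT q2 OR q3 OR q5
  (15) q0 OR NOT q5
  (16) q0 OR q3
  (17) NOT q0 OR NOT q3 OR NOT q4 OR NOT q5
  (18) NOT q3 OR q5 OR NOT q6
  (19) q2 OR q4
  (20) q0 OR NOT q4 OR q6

Set q0 = False.
  then (q0 OR NOT q5) forces q5 = False.
  then (q0 OR q3) forces q3 = True.
  then (NOT q3 OR q5 OR NOT q6) forces q6 = False.
  then (q0 OR NOT q4 OR q6) forces q4 = False.
  then (q2 OR q4) forces q2 = True.
Set q1 = False.
All clauses satisfied.

q0=F, q1=F, q2=T, q3=T, q4=F, q5=F, q6=F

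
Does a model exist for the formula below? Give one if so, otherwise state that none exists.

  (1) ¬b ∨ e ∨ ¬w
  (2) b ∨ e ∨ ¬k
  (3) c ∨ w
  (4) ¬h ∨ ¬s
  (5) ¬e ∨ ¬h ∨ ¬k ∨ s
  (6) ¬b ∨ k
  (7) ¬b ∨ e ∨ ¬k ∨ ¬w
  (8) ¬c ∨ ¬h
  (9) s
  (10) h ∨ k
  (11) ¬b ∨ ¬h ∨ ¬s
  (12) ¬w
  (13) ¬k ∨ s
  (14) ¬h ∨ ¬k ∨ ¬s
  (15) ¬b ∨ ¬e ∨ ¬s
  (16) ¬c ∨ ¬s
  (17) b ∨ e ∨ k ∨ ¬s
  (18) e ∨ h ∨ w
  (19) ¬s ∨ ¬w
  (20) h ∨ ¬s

Case s = True:
  (¬h ∨ ¬s) forces h = False.
  Clause (h ∨ ¬s) is falsified — contradiction.
Case s = False:
  Clause (s) is falsified — contradiction.
Both cases fail, so the formula is unsatisfiable.

No satisfying assignment exists.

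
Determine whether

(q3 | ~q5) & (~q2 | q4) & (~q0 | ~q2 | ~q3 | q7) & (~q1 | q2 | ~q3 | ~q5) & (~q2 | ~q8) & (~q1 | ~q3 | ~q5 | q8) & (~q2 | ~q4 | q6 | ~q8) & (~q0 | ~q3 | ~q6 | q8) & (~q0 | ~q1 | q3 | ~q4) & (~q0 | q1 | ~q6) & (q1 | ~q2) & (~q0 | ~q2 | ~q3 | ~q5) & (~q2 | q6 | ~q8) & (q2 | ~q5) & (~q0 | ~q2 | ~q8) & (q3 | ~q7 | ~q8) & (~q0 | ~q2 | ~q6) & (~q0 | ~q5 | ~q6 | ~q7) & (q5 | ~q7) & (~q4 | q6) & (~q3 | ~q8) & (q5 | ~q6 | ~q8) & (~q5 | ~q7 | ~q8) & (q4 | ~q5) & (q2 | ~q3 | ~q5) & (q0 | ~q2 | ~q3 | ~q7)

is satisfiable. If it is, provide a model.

q0=F, q1=T, q2=T, q3=T, q4=T, q5=F, q6=T, q7=F, q8=F

Set q0 = False.
Set q1 = True.
Set q2 = True.
  then (~q2 | q4) forces q4 = True.
  then (~q2 | ~q8) forces q8 = False.
  then (~q4 | q6) forces q6 = True.
Set q3 = True.
  then (~q1 | ~q3 | ~q5 | q8) forces q5 = False.
  then (q5 | ~q7) forces q7 = False.
All clauses satisfied.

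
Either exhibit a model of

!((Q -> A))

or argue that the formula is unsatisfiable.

A = False, Q = True

  !((Q -> A)) = True
    Q -> A = False
The formula evaluates to True.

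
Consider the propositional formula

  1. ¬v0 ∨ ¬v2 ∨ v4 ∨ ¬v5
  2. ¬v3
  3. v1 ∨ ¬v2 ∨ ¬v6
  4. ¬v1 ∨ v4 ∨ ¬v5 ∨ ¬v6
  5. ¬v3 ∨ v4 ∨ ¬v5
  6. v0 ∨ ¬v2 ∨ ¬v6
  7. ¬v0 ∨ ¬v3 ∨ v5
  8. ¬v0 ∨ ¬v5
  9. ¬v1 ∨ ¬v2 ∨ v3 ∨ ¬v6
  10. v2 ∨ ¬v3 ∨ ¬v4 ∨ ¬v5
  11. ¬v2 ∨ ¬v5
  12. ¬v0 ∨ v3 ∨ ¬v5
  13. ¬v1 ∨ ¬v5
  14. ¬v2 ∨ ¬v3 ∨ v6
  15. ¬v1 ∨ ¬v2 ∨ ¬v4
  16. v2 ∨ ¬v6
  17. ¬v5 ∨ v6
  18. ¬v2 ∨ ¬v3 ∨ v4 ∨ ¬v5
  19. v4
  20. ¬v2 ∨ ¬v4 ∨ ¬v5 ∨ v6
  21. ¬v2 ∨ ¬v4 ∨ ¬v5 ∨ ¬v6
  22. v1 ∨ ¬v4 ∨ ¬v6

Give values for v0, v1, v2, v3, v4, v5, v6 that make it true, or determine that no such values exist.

v0=T, v1=F, v2=T, v3=F, v4=T, v5=F, v6=F

Unit clause (¬v3) forces v3 = False.
Unit clause (v4) forces v4 = True.
Set v0 = True.
  then (¬v0 ∨ ¬v5) forces v5 = False.
Set v1 = False.
  then (v1 ∨ ¬v4 ∨ ¬v6) forces v6 = False.
Set v2 = True.
All clauses satisfied.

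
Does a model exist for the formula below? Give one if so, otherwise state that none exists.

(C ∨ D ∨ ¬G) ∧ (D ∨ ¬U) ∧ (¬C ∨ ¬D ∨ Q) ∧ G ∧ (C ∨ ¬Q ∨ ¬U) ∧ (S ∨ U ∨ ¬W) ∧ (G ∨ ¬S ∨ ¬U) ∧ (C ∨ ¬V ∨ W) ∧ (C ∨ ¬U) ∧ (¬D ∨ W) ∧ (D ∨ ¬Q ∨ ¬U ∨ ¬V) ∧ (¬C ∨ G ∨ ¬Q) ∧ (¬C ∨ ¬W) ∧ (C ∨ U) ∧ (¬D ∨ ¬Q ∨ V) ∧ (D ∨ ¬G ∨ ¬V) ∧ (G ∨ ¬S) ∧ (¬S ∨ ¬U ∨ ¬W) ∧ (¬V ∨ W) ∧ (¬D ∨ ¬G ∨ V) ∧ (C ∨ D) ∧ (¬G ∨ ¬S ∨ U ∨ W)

S: False, C: True, Q: False, U: False, D: False, G: True, V: False, W: False

Unit clause (G) forces G = True.
Set S = False.
Try C = False:
  (C ∨ D ∨ ¬G) forces D = True.
  (C ∨ ¬U) forces U = False.
  clause (C ∨ U) is falsified — backtrack.
So C = True.
  then (¬C ∨ ¬W) forces W = False.
  then (¬V ∨ W) forces V = False.
  then (¬D ∨ ¬G ∨ V) forces D = False.
  then (D ∨ ¬U) forces U = False.
Set Q = False.
All clauses satisfied.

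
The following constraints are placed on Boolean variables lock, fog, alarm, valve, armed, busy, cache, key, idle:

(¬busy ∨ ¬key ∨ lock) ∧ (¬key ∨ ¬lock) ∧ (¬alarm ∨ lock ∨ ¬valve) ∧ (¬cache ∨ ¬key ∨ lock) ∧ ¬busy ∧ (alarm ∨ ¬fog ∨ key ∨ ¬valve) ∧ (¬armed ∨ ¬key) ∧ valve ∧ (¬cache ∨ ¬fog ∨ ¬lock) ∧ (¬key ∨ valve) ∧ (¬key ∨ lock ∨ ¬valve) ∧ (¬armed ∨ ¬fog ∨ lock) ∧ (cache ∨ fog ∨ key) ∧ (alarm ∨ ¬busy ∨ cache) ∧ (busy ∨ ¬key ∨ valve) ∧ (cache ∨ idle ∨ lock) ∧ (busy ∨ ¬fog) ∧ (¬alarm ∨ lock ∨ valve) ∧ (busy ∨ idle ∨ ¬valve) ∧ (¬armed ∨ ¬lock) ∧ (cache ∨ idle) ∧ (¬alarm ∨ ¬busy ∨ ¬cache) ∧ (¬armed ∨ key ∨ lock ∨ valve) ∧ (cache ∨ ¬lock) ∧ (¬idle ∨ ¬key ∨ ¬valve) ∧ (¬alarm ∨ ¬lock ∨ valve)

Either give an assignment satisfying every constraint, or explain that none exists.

Unit clause (¬busy) forces busy = False.
Unit clause (valve) forces valve = True.
In (busy ∨ ¬fog) only ¬fog is left, so fog = False.
In (busy ∨ idle ∨ ¬valve) only idle is left, so idle = True.
In (¬idle ∨ ¬key ∨ ¬valve) only ¬key is left, so key = False.
In (cache ∨ fog ∨ key) only cache is left, so cache = True.
Set lock = False.
  then (¬alarm ∨ lock ∨ ¬valve) forces alarm = False.
Set armed = False.
All clauses satisfied.

lock = False, fog = False, alarm = False, valve = True, armed = False, busy = False, cache = True, key = False, idle = True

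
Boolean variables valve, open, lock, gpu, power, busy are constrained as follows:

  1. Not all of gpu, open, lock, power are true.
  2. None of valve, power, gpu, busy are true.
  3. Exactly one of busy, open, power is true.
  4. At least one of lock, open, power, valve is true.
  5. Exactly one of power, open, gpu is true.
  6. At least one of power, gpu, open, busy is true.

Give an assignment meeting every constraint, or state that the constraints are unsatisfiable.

valve = False, open = True, lock = True, gpu = False, power = False, busy = False

  (1) {gpu, open, lock, power}: 2/4 true — not all ✓
  (2) {valve, power, gpu, busy}: 0 true — none ✓
  (3) {busy, open, power}: 1 true — exactly one ✓
  (4) {lock, open, power, valve}: 2 true — at least one ✓
  (5) {power, open, gpu}: 1 true — exactly one ✓
  (6) {power, gpu, open, busy}: 1 true — at least one ✓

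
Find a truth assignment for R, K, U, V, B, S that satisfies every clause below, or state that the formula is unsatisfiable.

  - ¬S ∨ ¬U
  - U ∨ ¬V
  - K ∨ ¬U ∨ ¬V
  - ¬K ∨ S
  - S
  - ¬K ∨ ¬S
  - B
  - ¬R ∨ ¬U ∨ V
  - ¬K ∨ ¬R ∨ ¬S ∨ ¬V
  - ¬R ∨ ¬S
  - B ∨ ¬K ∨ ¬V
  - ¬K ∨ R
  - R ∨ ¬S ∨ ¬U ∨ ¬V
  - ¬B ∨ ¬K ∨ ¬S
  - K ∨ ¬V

Unit clause (S) forces S = True.
In (¬K ∨ ¬S) only ¬K is left, so K = False.
Unit clause (B) forces B = True.
In (¬R ∨ ¬S) only ¬R is left, so R = False.
In (K ∨ ¬V) only ¬V is left, so V = False.
In (¬S ∨ ¬U) only ¬U is left, so U = False.
All clauses satisfied.

R=F, K=F, U=F, V=F, B=T, S=T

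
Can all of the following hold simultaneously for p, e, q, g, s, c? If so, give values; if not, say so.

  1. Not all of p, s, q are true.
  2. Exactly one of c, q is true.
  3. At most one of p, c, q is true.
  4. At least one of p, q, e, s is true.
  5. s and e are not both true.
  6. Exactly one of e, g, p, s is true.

p: False, e: False, q: True, g: False, s: True, c: False

  (1) {p, s, q}: 2/3 true — not all ✓
  (2) {c, q}: 1 true — exactly one ✓
  (3) {p, c, q}: 1 true — at most one ✓
  (4) {p, q, e, s}: 2 true — at least one ✓
  (5) s=T, e=F — not both ✓
  (6) {e, g, p, s}: 1 true — exactly one ✓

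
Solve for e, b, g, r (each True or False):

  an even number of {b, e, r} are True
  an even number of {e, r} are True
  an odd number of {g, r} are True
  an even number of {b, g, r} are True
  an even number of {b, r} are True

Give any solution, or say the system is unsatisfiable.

Unsatisfiable

Adding constraints 1, 2, 3, 4 mod 2: every variable appears an even number of times on the left, so the left side is 0.
But the right sides sum to 1 (mod 2). 0 ≠ 1 — the system is inconsistent.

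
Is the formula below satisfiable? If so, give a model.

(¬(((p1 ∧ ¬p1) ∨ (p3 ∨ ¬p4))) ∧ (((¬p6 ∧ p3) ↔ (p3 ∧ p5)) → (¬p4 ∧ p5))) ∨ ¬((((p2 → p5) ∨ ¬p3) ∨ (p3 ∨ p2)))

The formula is unsatisfiable.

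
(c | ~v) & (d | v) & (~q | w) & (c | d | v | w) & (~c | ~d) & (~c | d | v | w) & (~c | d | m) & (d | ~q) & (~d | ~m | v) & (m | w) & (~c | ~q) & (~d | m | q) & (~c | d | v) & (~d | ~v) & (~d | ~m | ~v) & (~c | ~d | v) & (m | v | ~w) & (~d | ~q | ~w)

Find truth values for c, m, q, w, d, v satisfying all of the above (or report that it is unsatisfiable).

c: True; m: True; q: False; w: False; d: False; v: True

Set c = True.
  then (~c | ~d) forces d = False.
  then (~c | d | m) forces m = True.
  then (d | ~q) forces q = False.
  then (~c | d | v) forces v = True.
Set w = False.
All clauses satisfied.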